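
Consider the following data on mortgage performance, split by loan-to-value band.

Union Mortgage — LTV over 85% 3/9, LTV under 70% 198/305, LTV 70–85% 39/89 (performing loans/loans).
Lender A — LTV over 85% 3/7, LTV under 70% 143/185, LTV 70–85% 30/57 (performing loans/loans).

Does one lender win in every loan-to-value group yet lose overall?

LTV over 85%: Union Mortgage 3/9 = 33.3%, Lender A 3/7 = 42.9% → Lender A
LTV under 70%: Union Mortgage 198/305 = 64.9%, Lender A 143/185 = 77.3% → Lender A
LTV 70–85%: Union Mortgage 39/89 = 43.8%, Lender A 30/57 = 52.6% → Lender A
Overall: Union Mortgage 240/403 = 59.6%, Lender A 176/249 = 70.7% → Lender A
Lender A wins overall and in every loan-to-value group — no reversal.

No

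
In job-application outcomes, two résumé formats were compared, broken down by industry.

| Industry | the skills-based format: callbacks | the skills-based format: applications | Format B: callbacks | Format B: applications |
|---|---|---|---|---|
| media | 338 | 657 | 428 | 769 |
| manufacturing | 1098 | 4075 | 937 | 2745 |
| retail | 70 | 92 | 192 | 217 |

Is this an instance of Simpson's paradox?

Media: the skills-based format 338/657 = 51.4%, Format B 428/769 = 55.7% → Format B
Manufacturing: the skills-based format 1098/4075 = 26.9%, Format B 937/2745 = 34.1% → Format B
Retail: the skills-based format 70/92 = 76.1%, Format B 192/217 = 88.5% → Format B
Overall: the skills-based format 1506/4824 = 31.2%, Format B 1557/3731 = 41.7% → Format B
Format B wins overall and in every industry group — no reversal.

No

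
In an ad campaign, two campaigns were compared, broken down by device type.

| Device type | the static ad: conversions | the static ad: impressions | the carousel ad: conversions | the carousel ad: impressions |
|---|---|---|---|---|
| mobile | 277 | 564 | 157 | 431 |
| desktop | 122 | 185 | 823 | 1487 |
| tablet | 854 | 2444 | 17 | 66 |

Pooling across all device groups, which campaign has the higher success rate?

Mobile: the static ad 277/564 = 49.1%, the carousel ad 157/431 = 36.4% → the static ad
Desktop: the static ad 122/185 = 65.9%, the carousel ad 823/1487 = 55.3% → the static ad
Tablet: the static ad 854/2444 = 34.9%, the carousel ad 17/66 = 25.8% → the static ad
Overall: the static ad 1253/3193 = 39.2%, the carousel ad 997/1984 = 50.3% → the carousel ad
(The static ad wins every device group but the carousel ad wins overall — the static ad's impressions skew toward the low-rate tablet group.)

the carousel ad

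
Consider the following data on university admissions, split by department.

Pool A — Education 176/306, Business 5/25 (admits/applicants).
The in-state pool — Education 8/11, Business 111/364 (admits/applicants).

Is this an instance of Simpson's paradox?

Yes

Education: Pool A 176/306 = 57.5%, the in-state pool 8/11 = 72.7% → the in-state pool
Business: Pool A 5/25 = 20.0%, the in-state pool 111/364 = 30.5% → the in-state pool
Overall: Pool A 181/331 = 54.7%, the in-state pool 119/375 = 31.7% → Pool A
The in-state pool wins each department group but Pool A wins overall — the comparison reverses. The in-state pool's applicants skew toward Business, which has a lower base rate.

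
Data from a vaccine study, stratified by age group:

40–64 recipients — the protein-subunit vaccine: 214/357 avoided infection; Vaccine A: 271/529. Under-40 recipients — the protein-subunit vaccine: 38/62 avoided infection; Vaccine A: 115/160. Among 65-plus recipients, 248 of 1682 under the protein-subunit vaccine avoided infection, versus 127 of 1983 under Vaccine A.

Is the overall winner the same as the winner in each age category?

No

40–64: the protein-subunit vaccine 214/357 = 59.9%, Vaccine A 271/529 = 51.2% → the protein-subunit vaccine
Under-40: the protein-subunit vaccine 38/62 = 61.3%, Vaccine A 115/160 = 71.9% → Vaccine A
65-plus: the protein-subunit vaccine 248/1682 = 14.7%, Vaccine A 127/1983 = 6.4% → the protein-subunit vaccine
Overall: the protein-subunit vaccine 500/2101 = 23.8%, Vaccine A 513/2672 = 19.2% → the protein-subunit vaccine
Neither sweeps: the protein-subunit vaccine wins 2 of 3 groups, Vaccine A wins 1. The protein-subunit vaccine wins overall but not every group — no Simpson reversal.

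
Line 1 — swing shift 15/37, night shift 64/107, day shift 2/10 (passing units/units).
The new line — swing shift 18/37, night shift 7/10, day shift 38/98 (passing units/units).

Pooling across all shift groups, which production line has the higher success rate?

Line 1

Swing shift: Line 1 15/37 = 40.5%, the new line 18/37 = 48.6% → the new line
Night shift: Line 1 64/107 = 59.8%, the new line 7/10 = 70.0% → the new line
Day shift: Line 1 2/10 = 20.0%, the new line 38/98 = 38.8% → the new line
Overall: Line 1 81/154 = 52.6%, the new line 63/145 = 43.4% → Line 1
(The new line wins every shift group but Line 1 wins overall — the new line's units skew toward the low-rate day shift group.)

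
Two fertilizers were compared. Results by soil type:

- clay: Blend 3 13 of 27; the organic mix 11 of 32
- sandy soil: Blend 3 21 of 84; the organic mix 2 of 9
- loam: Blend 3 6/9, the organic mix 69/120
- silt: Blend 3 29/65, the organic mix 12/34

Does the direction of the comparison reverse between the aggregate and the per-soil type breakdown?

Clay: Blend 3 13/27 = 48.1%, the organic mix 11/32 = 34.4% → Blend 3
Sandy soil: Blend 3 21/84 = 25.0%, the organic mix 2/9 = 22.2% → Blend 3
Loam: Blend 3 6/9 = 66.7%, the organic mix 69/120 = 57.5% → Blend 3
Silt: Blend 3 29/65 = 44.6%, the organic mix 12/34 = 35.3% → Blend 3
Overall: Blend 3 69/185 = 37.3%, the organic mix 94/195 = 48.2% → the organic mix
Blend 3 wins each soil group but the organic mix wins overall — the comparison reverses. Blend 3's plots skew toward sandy soil, which has a lower base rate.

Yes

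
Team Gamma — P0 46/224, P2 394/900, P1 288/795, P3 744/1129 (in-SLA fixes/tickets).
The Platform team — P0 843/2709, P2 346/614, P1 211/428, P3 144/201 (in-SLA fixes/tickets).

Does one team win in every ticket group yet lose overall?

Yes

P0: Team Gamma 46/224 = 20.5%, the Platform team 843/2709 = 31.1% → the Platform team
P2: Team Gamma 394/900 = 43.8%, the Platform team 346/614 = 56.4% → the Platform team
P1: Team Gamma 288/795 = 36.2%, the Platform team 211/428 = 49.3% → the Platform team
P3: Team Gamma 744/1129 = 65.9%, the Platform team 144/201 = 71.6% → the Platform team
Overall: Team Gamma 1472/3048 = 48.3%, the Platform team 1544/3952 = 39.1% → Team Gamma
The Platform team wins each ticket group but Team Gamma wins overall — the comparison reverses. The Platform team's tickets skew toward P0, which has a lower base rate.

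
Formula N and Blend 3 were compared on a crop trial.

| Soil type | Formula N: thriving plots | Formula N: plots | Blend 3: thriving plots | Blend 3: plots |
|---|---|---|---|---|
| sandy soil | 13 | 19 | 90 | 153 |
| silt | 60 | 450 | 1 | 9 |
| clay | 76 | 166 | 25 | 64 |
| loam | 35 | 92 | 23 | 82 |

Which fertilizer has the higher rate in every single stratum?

Formula N

Sandy soil: Formula N 13/19 = 68.4%, Blend 3 90/153 = 58.8% → Formula N
Silt: Formula N 60/450 = 13.3%, Blend 3 1/9 = 11.1% → Formula N
Clay: Formula N 76/166 = 45.8%, Blend 3 25/64 = 39.1% → Formula N
Loam: Formula N 35/92 = 38.0%, Blend 3 23/82 = 28.0% → Formula N
Formula N has the higher rate in all 4 groups.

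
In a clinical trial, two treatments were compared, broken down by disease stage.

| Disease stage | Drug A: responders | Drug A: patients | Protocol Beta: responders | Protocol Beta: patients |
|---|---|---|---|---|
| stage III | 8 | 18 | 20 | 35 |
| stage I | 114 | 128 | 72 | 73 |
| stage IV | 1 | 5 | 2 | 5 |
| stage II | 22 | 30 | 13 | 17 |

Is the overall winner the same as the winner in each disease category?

Stage III: Drug A 8/18 = 44.4%, Protocol Beta 20/35 = 57.1% → Protocol Beta
Stage I: Drug A 114/128 = 89.1%, Protocol Beta 72/73 = 98.6% → Protocol Beta
Stage IV: Drug A 1/5 = 20.0%, Protocol Beta 2/5 = 40.0% → Protocol Beta
Stage II: Drug A 22/30 = 73.3%, Protocol Beta 13/17 = 76.5% → Protocol Beta
Overall: Drug A 145/181 = 80.1%, Protocol Beta 107/130 = 82.3% → Protocol Beta
Protocol Beta wins overall and in every disease group — no reversal.

Yes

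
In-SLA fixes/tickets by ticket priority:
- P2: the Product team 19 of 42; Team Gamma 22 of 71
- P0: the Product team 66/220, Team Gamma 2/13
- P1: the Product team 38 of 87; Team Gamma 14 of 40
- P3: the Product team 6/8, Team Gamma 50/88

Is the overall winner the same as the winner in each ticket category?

P2: the Product team 19/42 = 45.2%, Team Gamma 22/71 = 31.0% → the Product team
P0: the Product team 66/220 = 30.0%, Team Gamma 2/13 = 15.4% → the Product team
P1: the Product team 38/87 = 43.7%, Team Gamma 14/40 = 35.0% → the Product team
P3: the Product team 6/8 = 75.0%, Team Gamma 50/88 = 56.8% → the Product team
Overall: the Product team 129/357 = 36.1%, Team Gamma 88/212 = 41.5% → Team Gamma
The Product team wins each ticket group but Team Gamma wins overall — the comparison reverses. The Product team's tickets skew toward P0, which has a lower base rate.

No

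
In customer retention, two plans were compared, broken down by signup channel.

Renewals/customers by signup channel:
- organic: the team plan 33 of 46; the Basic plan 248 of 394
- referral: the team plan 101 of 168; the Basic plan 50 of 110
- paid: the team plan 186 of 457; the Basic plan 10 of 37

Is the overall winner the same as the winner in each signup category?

Organic: the team plan 33/46 = 71.7%, the Basic plan 248/394 = 62.9% → the team plan
Referral: the team plan 101/168 = 60.1%, the Basic plan 50/110 = 45.5% → the team plan
Paid: the team plan 186/457 = 40.7%, the Basic plan 10/37 = 27.0% → the team plan
Overall: the team plan 320/671 = 47.7%, the Basic plan 308/541 = 56.9% → the Basic plan
The team plan wins each signup group but the Basic plan wins overall — the comparison reverses. The team plan's customers skew toward paid, which has a lower base rate.

No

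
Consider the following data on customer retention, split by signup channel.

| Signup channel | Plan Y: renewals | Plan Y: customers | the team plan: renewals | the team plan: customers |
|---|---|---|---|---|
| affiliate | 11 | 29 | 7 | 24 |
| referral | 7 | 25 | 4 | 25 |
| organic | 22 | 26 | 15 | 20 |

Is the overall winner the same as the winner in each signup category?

Affiliate: Plan Y 11/29 = 37.9%, the team plan 7/24 = 29.2% → Plan Y
Referral: Plan Y 7/25 = 28.0%, the team plan 4/25 = 16.0% → Plan Y
Organic: Plan Y 22/26 = 84.6%, the team plan 15/20 = 75.0% → Plan Y
Overall: Plan Y 40/80 = 50.0%, the team plan 26/69 = 37.7% → Plan Y
Plan Y wins overall and in every signup group — no reversal.

Yes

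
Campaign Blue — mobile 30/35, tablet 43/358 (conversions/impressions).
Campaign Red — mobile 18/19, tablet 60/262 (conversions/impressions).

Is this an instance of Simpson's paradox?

No

Mobile: Campaign Blue 30/35 = 85.7%, Campaign Red 18/19 = 94.7% → Campaign Red
Tablet: Campaign Blue 43/358 = 12.0%, Campaign Red 60/262 = 22.9% → Campaign Red
Overall: Campaign Blue 73/393 = 18.6%, Campaign Red 78/281 = 27.8% → Campaign Red
Campaign Red wins overall and in every device group — no reversal.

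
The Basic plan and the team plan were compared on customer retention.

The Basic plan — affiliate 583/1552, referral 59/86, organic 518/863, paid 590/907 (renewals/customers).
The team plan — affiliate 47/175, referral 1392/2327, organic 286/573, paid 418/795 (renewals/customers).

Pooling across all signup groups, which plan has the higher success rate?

the team plan

Affiliate: the Basic plan 583/1552 = 37.6%, the team plan 47/175 = 26.9% → the Basic plan
Referral: the Basic plan 59/86 = 68.6%, the team plan 1392/2327 = 59.8% → the Basic plan
Organic: the Basic plan 518/863 = 60.0%, the team plan 286/573 = 49.9% → the Basic plan
Paid: the Basic plan 590/907 = 65.0%, the team plan 418/795 = 52.6% → the Basic plan
Overall: the Basic plan 1750/3408 = 51.3%, the team plan 2143/3870 = 55.4% → the team plan
(The Basic plan wins every signup group but the team plan wins overall — the Basic plan's customers skew toward the low-rate affiliate group.)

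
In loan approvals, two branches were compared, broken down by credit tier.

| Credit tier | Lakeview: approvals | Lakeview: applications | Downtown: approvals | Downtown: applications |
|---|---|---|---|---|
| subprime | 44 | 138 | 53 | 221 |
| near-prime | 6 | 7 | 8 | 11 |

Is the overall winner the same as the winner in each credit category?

Subprime: Lakeview 44/138 = 31.9%, Downtown 53/221 = 24.0% → Lakeview
Near-prime: Lakeview 6/7 = 85.7%, Downtown 8/11 = 72.7% → Lakeview
Overall: Lakeview 50/145 = 34.5%, Downtown 61/232 = 26.3% → Lakeview
Lakeview wins overall and in every credit group — no reversal.

Yes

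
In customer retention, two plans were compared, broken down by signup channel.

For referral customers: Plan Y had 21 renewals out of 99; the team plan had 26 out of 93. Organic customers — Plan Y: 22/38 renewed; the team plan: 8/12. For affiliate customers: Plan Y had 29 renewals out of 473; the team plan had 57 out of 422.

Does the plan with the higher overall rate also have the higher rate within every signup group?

Yes

Referral: Plan Y 21/99 = 21.2%, the team plan 26/93 = 28.0% → the team plan
Organic: Plan Y 22/38 = 57.9%, the team plan 8/12 = 66.7% → the team plan
Affiliate: Plan Y 29/473 = 6.1%, the team plan 57/422 = 13.5% → the team plan
Overall: Plan Y 72/610 = 11.8%, the team plan 91/527 = 17.3% → the team plan
The team plan wins overall and in every signup group — no reversal.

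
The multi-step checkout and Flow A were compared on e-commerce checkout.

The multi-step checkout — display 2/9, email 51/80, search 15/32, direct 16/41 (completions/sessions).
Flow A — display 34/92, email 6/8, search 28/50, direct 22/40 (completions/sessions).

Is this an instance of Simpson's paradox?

Yes

Display: the multi-step checkout 2/9 = 22.2%, Flow A 34/92 = 37.0% → Flow A
Email: the multi-step checkout 51/80 = 63.8%, Flow A 6/8 = 75.0% → Flow A
Search: the multi-step checkout 15/32 = 46.9%, Flow A 28/50 = 56.0% → Flow A
Direct: the multi-step checkout 16/41 = 39.0%, Flow A 22/40 = 55.0% → Flow A
Overall: the multi-step checkout 84/162 = 51.9%, Flow A 90/190 = 47.4% → the multi-step checkout
Flow A wins each traffic group but the multi-step checkout wins overall — the comparison reverses. Flow A's sessions skew toward display, which has a lower base rate.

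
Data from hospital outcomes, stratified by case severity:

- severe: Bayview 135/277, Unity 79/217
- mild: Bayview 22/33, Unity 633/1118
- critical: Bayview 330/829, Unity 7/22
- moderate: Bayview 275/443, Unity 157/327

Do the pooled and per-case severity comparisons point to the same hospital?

No

Severe: Bayview 135/277 = 48.7%, Unity 79/217 = 36.4% → Bayview
Mild: Bayview 22/33 = 66.7%, Unity 633/1118 = 56.6% → Bayview
Critical: Bayview 330/829 = 39.8%, Unity 7/22 = 31.8% → Bayview
Moderate: Bayview 275/443 = 62.1%, Unity 157/327 = 48.0% → Bayview
Overall: Bayview 762/1582 = 48.2%, Unity 876/1684 = 52.0% → Unity
Bayview wins each case group but Unity wins overall — the comparison reverses. Bayview's patients skew toward critical, which has a lower base rate.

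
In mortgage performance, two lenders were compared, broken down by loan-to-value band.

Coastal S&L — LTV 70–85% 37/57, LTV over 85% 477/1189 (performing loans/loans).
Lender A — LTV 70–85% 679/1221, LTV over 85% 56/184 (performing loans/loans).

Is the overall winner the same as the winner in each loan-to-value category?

LTV 70–85%: Coastal S&L 37/57 = 64.9%, Lender A 679/1221 = 55.6% → Coastal S&L
LTV over 85%: Coastal S&L 477/1189 = 40.1%, Lender A 56/184 = 30.4% → Coastal S&L
Overall: Coastal S&L 514/1246 = 41.3%, Lender A 735/1405 = 52.3% → Lender A
Coastal S&L wins each loan-to-value group but Lender A wins overall — the comparison reverses. Coastal S&L's loans skew toward LTV over 85%, which has a lower base rate.

No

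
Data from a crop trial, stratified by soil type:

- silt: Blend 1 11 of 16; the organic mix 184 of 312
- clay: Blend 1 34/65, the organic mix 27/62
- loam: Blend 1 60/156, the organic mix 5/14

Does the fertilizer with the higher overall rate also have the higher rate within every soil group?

Silt: Blend 1 11/16 = 68.8%, the organic mix 184/312 = 59.0% → Blend 1
Clay: Blend 1 34/65 = 52.3%, the organic mix 27/62 = 43.5% → Blend 1
Loam: Blend 1 60/156 = 38.5%, the organic mix 5/14 = 35.7% → Blend 1
Overall: Blend 1 105/237 = 44.3%, the organic mix 216/388 = 55.7% → the organic mix
Blend 1 wins each soil group but the organic mix wins overall — the comparison reverses. Blend 1's plots skew toward loam, which has a lower base rate.

No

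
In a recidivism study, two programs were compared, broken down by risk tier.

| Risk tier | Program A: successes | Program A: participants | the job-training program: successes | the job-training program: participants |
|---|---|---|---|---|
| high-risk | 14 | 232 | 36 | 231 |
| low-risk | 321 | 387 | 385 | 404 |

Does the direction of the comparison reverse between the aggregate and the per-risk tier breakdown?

High-risk: Program A 14/232 = 6.0%, the job-training program 36/231 = 15.6% → the job-training program
Low-risk: Program A 321/387 = 82.9%, the job-training program 385/404 = 95.3% → the job-training program
Overall: Program A 335/619 = 54.1%, the job-training program 421/635 = 66.3% → the job-training program
The job-training program wins overall and in every risk group — no reversal.

No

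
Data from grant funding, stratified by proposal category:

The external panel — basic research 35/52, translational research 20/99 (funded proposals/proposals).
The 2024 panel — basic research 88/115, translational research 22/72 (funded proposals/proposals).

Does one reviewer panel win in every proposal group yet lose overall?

Basic research: the external panel 35/52 = 67.3%, the 2024 panel 88/115 = 76.5% → the 2024 panel
Translational research: the external panel 20/99 = 20.2%, the 2024 panel 22/72 = 30.6% → the 2024 panel
Overall: the external panel 55/151 = 36.4%, the 2024 panel 110/187 = 58.8% → the 2024 panel
The 2024 panel wins overall and in every proposal group — no reversal.

No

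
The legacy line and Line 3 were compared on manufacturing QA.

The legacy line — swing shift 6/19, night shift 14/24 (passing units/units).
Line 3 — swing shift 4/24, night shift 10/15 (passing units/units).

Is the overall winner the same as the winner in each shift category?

No

Swing shift: the legacy line 6/19 = 31.6%, Line 3 4/24 = 16.7% → the legacy line
Night shift: the legacy line 14/24 = 58.3%, Line 3 10/15 = 66.7% → Line 3
Overall: the legacy line 20/43 = 46.5%, Line 3 14/39 = 35.9% → the legacy line
Neither sweeps: the legacy line wins 1 of 2 groups, Line 3 wins 1. The legacy line wins overall but not every group — no Simpson reversal.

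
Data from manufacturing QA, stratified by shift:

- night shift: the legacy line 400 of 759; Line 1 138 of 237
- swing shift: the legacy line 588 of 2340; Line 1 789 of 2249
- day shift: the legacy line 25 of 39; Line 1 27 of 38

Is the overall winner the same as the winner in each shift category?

Yes

Night shift: the legacy line 400/759 = 52.7%, Line 1 138/237 = 58.2% → Line 1
Swing shift: the legacy line 588/2340 = 25.1%, Line 1 789/2249 = 35.1% → Line 1
Day shift: the legacy line 25/39 = 64.1%, Line 1 27/38 = 71.1% → Line 1
Overall: the legacy line 1013/3138 = 32.3%, Line 1 954/2524 = 37.8% → Line 1
Line 1 wins overall and in every shift group — no reversal.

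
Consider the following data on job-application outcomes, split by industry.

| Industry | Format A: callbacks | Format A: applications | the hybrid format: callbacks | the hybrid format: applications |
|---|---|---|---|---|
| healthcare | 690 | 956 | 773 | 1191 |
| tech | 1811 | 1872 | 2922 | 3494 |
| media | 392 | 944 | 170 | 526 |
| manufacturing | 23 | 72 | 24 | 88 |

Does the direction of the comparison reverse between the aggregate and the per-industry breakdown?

Healthcare: Format A 690/956 = 72.2%, the hybrid format 773/1191 = 64.9% → Format A
Tech: Format A 1811/1872 = 96.7%, the hybrid format 2922/3494 = 83.6% → Format A
Media: Format A 392/944 = 41.5%, the hybrid format 170/526 = 32.3% → Format A
Manufacturing: Format A 23/72 = 31.9%, the hybrid format 24/88 = 27.3% → Format A
Overall: Format A 2916/3844 = 75.9%, the hybrid format 3889/5299 = 73.4% → Format A
Format A wins overall and in every industry group — no reversal.

No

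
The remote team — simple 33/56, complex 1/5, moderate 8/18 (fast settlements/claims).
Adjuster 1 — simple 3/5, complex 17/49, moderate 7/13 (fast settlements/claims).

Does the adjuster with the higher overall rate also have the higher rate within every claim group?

Simple: the remote team 33/56 = 58.9%, Adjuster 1 3/5 = 60.0% → Adjuster 1
Complex: the remote team 1/5 = 20.0%, Adjuster 1 17/49 = 34.7% → Adjuster 1
Moderate: the remote team 8/18 = 44.4%, Adjuster 1 7/13 = 53.8% → Adjuster 1
Overall: the remote team 42/79 = 53.2%, Adjuster 1 27/67 = 40.3% → the remote team
Adjuster 1 wins each claim group but the remote team wins overall — the comparison reverses. Adjuster 1's claims skew toward complex, which has a lower base rate.

No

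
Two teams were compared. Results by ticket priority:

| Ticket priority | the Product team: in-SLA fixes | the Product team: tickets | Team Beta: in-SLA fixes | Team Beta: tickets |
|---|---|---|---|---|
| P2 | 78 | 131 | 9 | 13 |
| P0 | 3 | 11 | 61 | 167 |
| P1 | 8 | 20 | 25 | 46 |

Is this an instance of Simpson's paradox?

P2: the Product team 78/131 = 59.5%, Team Beta 9/13 = 69.2% → Team Beta
P0: the Product team 3/11 = 27.3%, Team Beta 61/167 = 36.5% → Team Beta
P1: the Product team 8/20 = 40.0%, Team Beta 25/46 = 54.3% → Team Beta
Overall: the Product team 89/162 = 54.9%, Team Beta 95/226 = 42.0% → the Product team
Team Beta wins each ticket group but the Product team wins overall — the comparison reverses. Team Beta's tickets skew toward P0, which has a lower base rate.

Yes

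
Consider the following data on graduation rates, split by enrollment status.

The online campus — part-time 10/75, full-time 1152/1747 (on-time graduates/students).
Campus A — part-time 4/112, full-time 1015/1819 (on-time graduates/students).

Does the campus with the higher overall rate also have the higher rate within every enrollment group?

Part-time: the online campus 10/75 = 13.3%, Campus A 4/112 = 3.6% → the online campus
Full-time: the online campus 1152/1747 = 65.9%, Campus A 1015/1819 = 55.8% → the online campus
Overall: the online campus 1162/1822 = 63.8%, Campus A 1019/1931 = 52.8% → the online campus
The online campus wins overall and in every enrollment group — no reversal.

Yes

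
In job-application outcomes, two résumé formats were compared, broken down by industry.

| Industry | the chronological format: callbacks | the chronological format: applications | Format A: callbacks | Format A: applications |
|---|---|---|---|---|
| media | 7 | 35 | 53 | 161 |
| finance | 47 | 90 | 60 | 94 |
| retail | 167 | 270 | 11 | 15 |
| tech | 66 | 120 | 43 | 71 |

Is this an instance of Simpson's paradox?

Media: the chronological format 7/35 = 20.0%, Format A 53/161 = 32.9% → Format A
Finance: the chronological format 47/90 = 52.2%, Format A 60/94 = 63.8% → Format A
Retail: the chronological format 167/270 = 61.9%, Format A 11/15 = 73.3% → Format A
Tech: the chronological format 66/120 = 55.0%, Format A 43/71 = 60.6% → Format A
Overall: the chronological format 287/515 = 55.7%, Format A 167/341 = 49.0% → the chronological format
Format A wins each industry group but the chronological format wins overall — the comparison reverses. Format A's applications skew toward media, which has a lower base rate.

Yes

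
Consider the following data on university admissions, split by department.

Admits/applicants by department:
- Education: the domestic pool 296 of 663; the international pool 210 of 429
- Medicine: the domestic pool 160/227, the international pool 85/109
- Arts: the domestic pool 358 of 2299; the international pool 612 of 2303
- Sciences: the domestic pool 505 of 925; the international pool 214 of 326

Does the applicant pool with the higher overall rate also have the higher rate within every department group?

Yes

Education: the domestic pool 296/663 = 44.6%, the international pool 210/429 = 49.0% → the international pool
Medicine: the domestic pool 160/227 = 70.5%, the international pool 85/109 = 78.0% → the international pool
Arts: the domestic pool 358/2299 = 15.6%, the international pool 612/2303 = 26.6% → the international pool
Sciences: the domestic pool 505/925 = 54.6%, the international pool 214/326 = 65.6% → the international pool
Overall: the domestic pool 1319/4114 = 32.1%, the international pool 1121/3167 = 35.4% → the international pool
The international pool wins overall and in every department group — no reversal.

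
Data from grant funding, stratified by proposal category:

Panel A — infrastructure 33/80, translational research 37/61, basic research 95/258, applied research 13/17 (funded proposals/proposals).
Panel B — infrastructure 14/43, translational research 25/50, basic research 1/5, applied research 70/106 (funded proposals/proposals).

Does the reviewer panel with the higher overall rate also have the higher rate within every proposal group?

No

Infrastructure: Panel A 33/80 = 41.2%, Panel B 14/43 = 32.6% → Panel A
Translational research: Panel A 37/61 = 60.7%, Panel B 25/50 = 50.0% → Panel A
Basic research: Panel A 95/258 = 36.8%, Panel B 1/5 = 20.0% → Panel A
Applied research: Panel A 13/17 = 76.5%, Panel B 70/106 = 66.0% → Panel A
Overall: Panel A 178/416 = 42.8%, Panel B 110/204 = 53.9% → Panel B
Panel A wins each proposal group but Panel B wins overall — the comparison reverses. Panel A's proposals skew toward basic research, which has a lower base rate.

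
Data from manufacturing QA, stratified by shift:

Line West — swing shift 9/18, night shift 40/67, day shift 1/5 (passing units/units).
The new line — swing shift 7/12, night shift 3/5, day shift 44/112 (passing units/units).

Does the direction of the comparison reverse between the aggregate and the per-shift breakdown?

Yes

Swing shift: Line West 9/18 = 50.0%, the new line 7/12 = 58.3% → the new line
Night shift: Line West 40/67 = 59.7%, the new line 3/5 = 60.0% → the new line
Day shift: Line West 1/5 = 20.0%, the new line 44/112 = 39.3% → the new line
Overall: Line West 50/90 = 55.6%, the new line 54/129 = 41.9% → Line West
The new line wins each shift group but Line West wins overall — the comparison reverses. The new line's units skew toward day shift, which has a lower base rate.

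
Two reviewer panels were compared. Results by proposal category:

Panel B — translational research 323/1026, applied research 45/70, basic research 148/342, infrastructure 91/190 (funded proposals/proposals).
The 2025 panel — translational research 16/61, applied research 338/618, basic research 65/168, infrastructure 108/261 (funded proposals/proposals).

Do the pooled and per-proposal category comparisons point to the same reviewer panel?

No

Translational research: Panel B 323/1026 = 31.5%, the 2025 panel 16/61 = 26.2% → Panel B
Applied research: Panel B 45/70 = 64.3%, the 2025 panel 338/618 = 54.7% → Panel B
Basic research: Panel B 148/342 = 43.3%, the 2025 panel 65/168 = 38.7% → Panel B
Infrastructure: Panel B 91/190 = 47.9%, the 2025 panel 108/261 = 41.4% → Panel B
Overall: Panel B 607/1628 = 37.3%, the 2025 panel 527/1108 = 47.6% → the 2025 panel
Panel B wins each proposal group but the 2025 panel wins overall — the comparison reverses. Panel B's proposals skew toward translational research, which has a lower base rate.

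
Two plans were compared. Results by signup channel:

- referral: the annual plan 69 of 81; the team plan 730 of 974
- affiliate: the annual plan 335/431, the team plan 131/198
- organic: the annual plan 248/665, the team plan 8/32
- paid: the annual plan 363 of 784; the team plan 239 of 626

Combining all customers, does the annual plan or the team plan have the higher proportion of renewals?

Referral: the annual plan 69/81 = 85.2%, the team plan 730/974 = 74.9% → the annual plan
Affiliate: the annual plan 335/431 = 77.7%, the team plan 131/198 = 66.2% → the annual plan
Organic: the annual plan 248/665 = 37.3%, the team plan 8/32 = 25.0% → the annual plan
Paid: the annual plan 363/784 = 46.3%, the team plan 239/626 = 38.2% → the annual plan
Overall: the annual plan 1015/1961 = 51.8%, the team plan 1108/1830 = 60.5% → the team plan
(The annual plan wins every signup group but the team plan wins overall — the annual plan's customers skew toward the low-rate organic group.)

the team plan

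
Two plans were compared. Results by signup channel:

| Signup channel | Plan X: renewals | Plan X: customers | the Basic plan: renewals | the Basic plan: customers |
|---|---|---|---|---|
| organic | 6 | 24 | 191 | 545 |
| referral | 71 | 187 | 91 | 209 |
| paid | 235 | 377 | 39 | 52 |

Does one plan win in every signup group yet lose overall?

Organic: Plan X 6/24 = 25.0%, the Basic plan 191/545 = 35.0% → the Basic plan
Referral: Plan X 71/187 = 38.0%, the Basic plan 91/209 = 43.5% → the Basic plan
Paid: Plan X 235/377 = 62.3%, the Basic plan 39/52 = 75.0% → the Basic plan
Overall: Plan X 312/588 = 53.1%, the Basic plan 321/806 = 39.8% → Plan X
The Basic plan wins each signup group but Plan X wins overall — the comparison reverses. The Basic plan's customers skew toward organic, which has a lower base rate.

Yes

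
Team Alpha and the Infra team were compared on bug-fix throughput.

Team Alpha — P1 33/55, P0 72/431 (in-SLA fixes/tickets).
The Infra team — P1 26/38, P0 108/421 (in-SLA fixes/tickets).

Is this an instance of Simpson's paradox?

No

P1: Team Alpha 33/55 = 60.0%, the Infra team 26/38 = 68.4% → the Infra team
P0: Team Alpha 72/431 = 16.7%, the Infra team 108/421 = 25.7% → the Infra team
Overall: Team Alpha 105/486 = 21.6%, the Infra team 134/459 = 29.2% → the Infra team
The Infra team wins overall and in every ticket group — no reversal.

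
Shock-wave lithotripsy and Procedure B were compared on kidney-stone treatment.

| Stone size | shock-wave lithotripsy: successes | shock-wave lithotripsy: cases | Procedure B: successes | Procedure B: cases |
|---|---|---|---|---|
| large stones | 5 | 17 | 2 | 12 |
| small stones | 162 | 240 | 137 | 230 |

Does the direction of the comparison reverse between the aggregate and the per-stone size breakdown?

No

Large stones: shock-wave lithotripsy 5/17 = 29.4%, Procedure B 2/12 = 16.7% → shock-wave lithotripsy
Small stones: shock-wave lithotripsy 162/240 = 67.5%, Procedure B 137/230 = 59.6% → shock-wave lithotripsy
Overall: shock-wave lithotripsy 167/257 = 65.0%, Procedure B 139/242 = 57.4% → shock-wave lithotripsy
Shock-wave lithotripsy wins overall and in every stone group — no reversal.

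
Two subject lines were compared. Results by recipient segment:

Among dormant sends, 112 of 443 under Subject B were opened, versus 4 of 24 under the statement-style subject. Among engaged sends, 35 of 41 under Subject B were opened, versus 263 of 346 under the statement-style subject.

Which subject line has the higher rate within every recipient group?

Subject B

Dormant: Subject B 112/443 = 25.3%, the statement-style subject 4/24 = 16.7% → Subject B
Engaged: Subject B 35/41 = 85.4%, the statement-style subject 263/346 = 76.0% → Subject B
Subject B has the higher rate in both groups.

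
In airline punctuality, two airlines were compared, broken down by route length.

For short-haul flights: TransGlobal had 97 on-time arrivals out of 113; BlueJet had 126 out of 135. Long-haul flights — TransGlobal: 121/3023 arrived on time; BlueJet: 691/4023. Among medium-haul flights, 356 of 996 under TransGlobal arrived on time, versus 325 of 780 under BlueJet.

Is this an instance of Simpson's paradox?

Short-haul: TransGlobal 97/113 = 85.8%, BlueJet 126/135 = 93.3% → BlueJet
Long-haul: TransGlobal 121/3023 = 4.0%, BlueJet 691/4023 = 17.2% → BlueJet
Medium-haul: TransGlobal 356/996 = 35.7%, BlueJet 325/780 = 41.7% → BlueJet
Overall: TransGlobal 574/4132 = 13.9%, BlueJet 1142/4938 = 23.1% → BlueJet
BlueJet wins overall and in every route group — no reversal.

No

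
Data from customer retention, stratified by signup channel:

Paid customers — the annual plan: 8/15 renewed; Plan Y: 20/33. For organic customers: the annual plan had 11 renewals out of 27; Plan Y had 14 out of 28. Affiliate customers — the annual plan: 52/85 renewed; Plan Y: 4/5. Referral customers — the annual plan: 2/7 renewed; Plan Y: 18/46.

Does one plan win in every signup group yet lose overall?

Yes

Paid: the annual plan 8/15 = 53.3%, Plan Y 20/33 = 60.6% → Plan Y
Organic: the annual plan 11/27 = 40.7%, Plan Y 14/28 = 50.0% → Plan Y
Affiliate: the annual plan 52/85 = 61.2%, Plan Y 4/5 = 80.0% → Plan Y
Referral: the annual plan 2/7 = 28.6%, Plan Y 18/46 = 39.1% → Plan Y
Overall: the annual plan 73/134 = 54.5%, Plan Y 56/112 = 50.0% → the annual plan
Plan Y wins each signup group but the annual plan wins overall — the comparison reverses. Plan Y's customers skew toward referral, which has a lower base rate.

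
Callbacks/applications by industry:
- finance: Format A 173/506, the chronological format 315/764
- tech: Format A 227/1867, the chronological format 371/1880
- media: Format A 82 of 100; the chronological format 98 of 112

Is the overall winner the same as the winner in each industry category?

Finance: Format A 173/506 = 34.2%, the chronological format 315/764 = 41.2% → the chronological format
Tech: Format A 227/1867 = 12.2%, the chronological format 371/1880 = 19.7% → the chronological format
Media: Format A 82/100 = 82.0%, the chronological format 98/112 = 87.5% → the chronological format
Overall: Format A 482/2473 = 19.5%, the chronological format 784/2756 = 28.4% → the chronological format
The chronological format wins overall and in every industry group — no reversal.

Yes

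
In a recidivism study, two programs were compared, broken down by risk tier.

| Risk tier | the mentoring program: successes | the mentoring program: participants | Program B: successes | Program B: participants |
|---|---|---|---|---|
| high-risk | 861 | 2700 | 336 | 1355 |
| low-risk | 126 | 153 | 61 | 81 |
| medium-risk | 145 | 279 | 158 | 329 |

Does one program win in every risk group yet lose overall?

No

High-risk: the mentoring program 861/2700 = 31.9%, Program B 336/1355 = 24.8% → the mentoring program
Low-risk: the mentoring program 126/153 = 82.4%, Program B 61/81 = 75.3% → the mentoring program
Medium-risk: the mentoring program 145/279 = 52.0%, Program B 158/329 = 48.0% → the mentoring program
Overall: the mentoring program 1132/3132 = 36.1%, Program B 555/1765 = 31.4% → the mentoring program
The mentoring program wins overall and in every risk group — no reversal.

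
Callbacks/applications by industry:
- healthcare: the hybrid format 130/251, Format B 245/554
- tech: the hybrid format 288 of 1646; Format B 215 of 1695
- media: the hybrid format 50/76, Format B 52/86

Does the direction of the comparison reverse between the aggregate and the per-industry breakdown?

No

Healthcare: the hybrid format 130/251 = 51.8%, Format B 245/554 = 44.2% → the hybrid format
Tech: the hybrid format 288/1646 = 17.5%, Format B 215/1695 = 12.7% → the hybrid format
Media: the hybrid format 50/76 = 65.8%, Format B 52/86 = 60.5% → the hybrid format
Overall: the hybrid format 468/1973 = 23.7%, Format B 512/2335 = 21.9% → the hybrid format
The hybrid format wins overall and in every industry group — no reversal.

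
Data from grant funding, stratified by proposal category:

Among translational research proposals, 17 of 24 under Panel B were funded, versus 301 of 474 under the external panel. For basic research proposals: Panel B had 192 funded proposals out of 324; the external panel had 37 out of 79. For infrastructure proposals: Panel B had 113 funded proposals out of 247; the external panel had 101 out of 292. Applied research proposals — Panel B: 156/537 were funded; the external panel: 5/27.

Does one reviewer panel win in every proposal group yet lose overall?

Yes

Translational research: Panel B 17/24 = 70.8%, the external panel 301/474 = 63.5% → Panel B
Basic research: Panel B 192/324 = 59.3%, the external panel 37/79 = 46.8% → Panel B
Infrastructure: Panel B 113/247 = 45.7%, the external panel 101/292 = 34.6% → Panel B
Applied research: Panel B 156/537 = 29.1%, the external panel 5/27 = 18.5% → Panel B
Overall: Panel B 478/1132 = 42.2%, the external panel 444/872 = 50.9% → the external panel
Panel B wins each proposal group but the external panel wins overall — the comparison reverses. Panel B's proposals skew toward applied research, which has a lower base rate.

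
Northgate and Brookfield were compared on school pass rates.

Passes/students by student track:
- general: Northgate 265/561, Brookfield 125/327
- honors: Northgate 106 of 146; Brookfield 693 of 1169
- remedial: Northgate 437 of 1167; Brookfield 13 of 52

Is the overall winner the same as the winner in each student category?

General: Northgate 265/561 = 47.2%, Brookfield 125/327 = 38.2% → Northgate
Honors: Northgate 106/146 = 72.6%, Brookfield 693/1169 = 59.3% → Northgate
Remedial: Northgate 437/1167 = 37.4%, Brookfield 13/52 = 25.0% → Northgate
Overall: Northgate 808/1874 = 43.1%, Brookfield 831/1548 = 53.7% → Brookfield
Northgate wins each student group but Brookfield wins overall — the comparison reverses. Northgate's students skew toward remedial, which has a lower base rate.

No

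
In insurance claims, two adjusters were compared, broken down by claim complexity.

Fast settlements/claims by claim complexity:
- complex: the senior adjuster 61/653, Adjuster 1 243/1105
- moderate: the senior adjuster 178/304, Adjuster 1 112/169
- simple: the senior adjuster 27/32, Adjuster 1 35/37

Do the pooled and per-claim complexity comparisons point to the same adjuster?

Complex: the senior adjuster 61/653 = 9.3%, Adjuster 1 243/1105 = 22.0% → Adjuster 1
Moderate: the senior adjuster 178/304 = 58.6%, Adjuster 1 112/169 = 66.3% → Adjuster 1
Simple: the senior adjuster 27/32 = 84.4%, Adjuster 1 35/37 = 94.6% → Adjuster 1
Overall: the senior adjuster 266/989 = 26.9%, Adjuster 1 390/1311 = 29.7% → Adjuster 1
Adjuster 1 wins overall and in every claim group — no reversal.

Yes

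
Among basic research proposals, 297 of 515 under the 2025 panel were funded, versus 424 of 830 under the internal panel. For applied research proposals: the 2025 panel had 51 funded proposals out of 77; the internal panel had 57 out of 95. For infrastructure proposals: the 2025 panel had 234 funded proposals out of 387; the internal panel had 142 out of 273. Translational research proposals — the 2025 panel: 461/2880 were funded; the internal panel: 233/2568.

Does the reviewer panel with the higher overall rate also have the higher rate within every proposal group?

Basic research: the 2025 panel 297/515 = 57.7%, the internal panel 424/830 = 51.1% → the 2025 panel
Applied research: the 2025 panel 51/77 = 66.2%, the internal panel 57/95 = 60.0% → the 2025 panel
Infrastructure: the 2025 panel 234/387 = 60.5%, the internal panel 142/273 = 52.0% → the 2025 panel
Translational research: the 2025 panel 461/2880 = 16.0%, the internal panel 233/2568 = 9.1% → the 2025 panel
Overall: the 2025 panel 1043/3859 = 27.0%, the internal panel 856/3766 = 22.7% → the 2025 panel
The 2025 panel wins overall and in every proposal group — no reversal.

Yes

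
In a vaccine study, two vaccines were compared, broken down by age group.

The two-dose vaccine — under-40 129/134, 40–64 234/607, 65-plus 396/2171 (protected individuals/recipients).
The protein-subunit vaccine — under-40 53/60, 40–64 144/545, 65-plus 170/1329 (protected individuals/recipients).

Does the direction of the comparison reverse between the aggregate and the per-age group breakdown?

No

Under-40: the two-dose vaccine 129/134 = 96.3%, the protein-subunit vaccine 53/60 = 88.3% → the two-dose vaccine
40–64: the two-dose vaccine 234/607 = 38.6%, the protein-subunit vaccine 144/545 = 26.4% → the two-dose vaccine
65-plus: the two-dose vaccine 396/2171 = 18.2%, the protein-subunit vaccine 170/1329 = 12.8% → the two-dose vaccine
Overall: the two-dose vaccine 759/2912 = 26.1%, the protein-subunit vaccine 367/1934 = 19.0% → the two-dose vaccine
The two-dose vaccine wins overall and in every age group — no reversal.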